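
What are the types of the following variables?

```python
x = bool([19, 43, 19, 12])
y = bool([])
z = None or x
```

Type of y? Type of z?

bool() returns bool; None or <bool> returns the bool

bool, bool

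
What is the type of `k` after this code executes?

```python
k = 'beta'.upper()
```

str.upper() returns str

str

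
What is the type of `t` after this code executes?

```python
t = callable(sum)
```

callable() returns bool

bool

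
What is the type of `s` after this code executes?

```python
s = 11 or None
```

'or' returns first truthy value (11, int)

int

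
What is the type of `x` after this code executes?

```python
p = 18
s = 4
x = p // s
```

int // int returns int (18 // 4 = 4)

int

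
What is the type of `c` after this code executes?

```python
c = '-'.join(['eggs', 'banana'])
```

str.join() returns str

str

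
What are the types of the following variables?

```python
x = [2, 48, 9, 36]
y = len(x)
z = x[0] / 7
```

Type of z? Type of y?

int / int returns float; len() returns int

float, int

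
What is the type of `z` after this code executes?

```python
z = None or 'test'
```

'or' with None returns the other value ('test', str)

str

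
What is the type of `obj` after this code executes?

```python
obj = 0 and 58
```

'and' returns the first falsy value (0, which is int)

int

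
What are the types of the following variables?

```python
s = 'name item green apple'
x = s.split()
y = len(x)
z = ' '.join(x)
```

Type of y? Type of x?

len() returns int; str.split() returns list

int, list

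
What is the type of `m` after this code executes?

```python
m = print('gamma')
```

print() returns None

NoneType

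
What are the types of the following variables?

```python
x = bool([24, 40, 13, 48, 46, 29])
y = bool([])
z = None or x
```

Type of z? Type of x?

None or <bool> returns the bool; bool() returns bool

bool, bool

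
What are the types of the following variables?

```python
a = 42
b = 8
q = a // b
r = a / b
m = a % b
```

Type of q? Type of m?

int // int returns int; int % int returns int

int, int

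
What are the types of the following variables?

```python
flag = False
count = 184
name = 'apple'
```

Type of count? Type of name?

count is int; name is str

int, str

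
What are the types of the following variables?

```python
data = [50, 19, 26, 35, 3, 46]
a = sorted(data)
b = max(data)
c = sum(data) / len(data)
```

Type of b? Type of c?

max of ints returns int; int / int returns float

int, float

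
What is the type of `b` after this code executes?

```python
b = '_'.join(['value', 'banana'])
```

str.join() returns str

str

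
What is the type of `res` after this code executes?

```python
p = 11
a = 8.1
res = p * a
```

int * float returns float (11 * 8.1 = 89.1)

float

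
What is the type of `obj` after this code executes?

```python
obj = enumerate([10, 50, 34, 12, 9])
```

enumerate() returns an enumerate iterator object

enumerate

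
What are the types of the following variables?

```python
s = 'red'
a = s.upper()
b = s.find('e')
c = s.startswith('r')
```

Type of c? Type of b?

str.startswith() returns bool; str.find() returns int

bool, int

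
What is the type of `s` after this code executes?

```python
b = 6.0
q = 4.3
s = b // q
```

float // float returns float (floor division preserves float type)

float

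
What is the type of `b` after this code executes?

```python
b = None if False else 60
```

Ternary: condition is False, else branch (60) taken → int

int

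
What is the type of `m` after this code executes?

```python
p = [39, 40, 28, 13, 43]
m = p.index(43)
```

list.index() returns int

int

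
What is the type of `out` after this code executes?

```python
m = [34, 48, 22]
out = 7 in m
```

'in' operator returns bool

bool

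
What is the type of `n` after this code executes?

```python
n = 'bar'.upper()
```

str.upper() returns str

str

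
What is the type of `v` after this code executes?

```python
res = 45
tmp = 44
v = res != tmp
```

Comparison operators return bool

bool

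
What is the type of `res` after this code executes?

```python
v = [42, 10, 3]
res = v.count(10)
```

list.count() returns int

int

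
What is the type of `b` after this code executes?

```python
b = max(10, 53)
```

max() of ints returns int

int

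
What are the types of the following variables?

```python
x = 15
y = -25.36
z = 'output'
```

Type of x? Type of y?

x is int; y is float

int, float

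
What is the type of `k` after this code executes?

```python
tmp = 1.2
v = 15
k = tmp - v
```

float - int returns float (1.2 - 15 = -13.8)

float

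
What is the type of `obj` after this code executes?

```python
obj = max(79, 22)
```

max() of ints returns int

int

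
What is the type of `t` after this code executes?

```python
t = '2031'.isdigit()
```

str.isdigit() returns bool

bool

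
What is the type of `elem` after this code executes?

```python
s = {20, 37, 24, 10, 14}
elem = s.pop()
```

Popping from a set of ints returns int

int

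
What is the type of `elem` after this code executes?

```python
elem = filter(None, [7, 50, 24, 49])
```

filter() returns a filter iterator object

filter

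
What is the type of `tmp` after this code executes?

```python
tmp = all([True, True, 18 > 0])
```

all() returns bool

bool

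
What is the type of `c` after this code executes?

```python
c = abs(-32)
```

abs() of int returns int

int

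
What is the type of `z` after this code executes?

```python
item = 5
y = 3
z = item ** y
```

int ** positive int returns int (5 ** 3 = 125)

int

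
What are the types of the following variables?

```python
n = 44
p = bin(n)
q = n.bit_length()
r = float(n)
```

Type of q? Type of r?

int.bit_length() returns int; float() returns float

int, float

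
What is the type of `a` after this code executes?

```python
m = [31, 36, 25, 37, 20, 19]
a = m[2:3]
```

Slicing a list always returns a list

list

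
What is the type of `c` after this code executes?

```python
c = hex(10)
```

hex() returns str representation

str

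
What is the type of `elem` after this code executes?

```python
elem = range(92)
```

range() returns a range object

range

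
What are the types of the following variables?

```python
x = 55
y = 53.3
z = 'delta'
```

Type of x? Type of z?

x is int; z is str

int, str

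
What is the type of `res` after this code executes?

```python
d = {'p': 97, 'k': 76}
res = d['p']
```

Accessing dict[str, int] with key 'p' returns int value 97

int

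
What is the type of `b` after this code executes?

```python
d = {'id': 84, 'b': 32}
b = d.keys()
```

.keys() returns a dict_keys view object

dict_keys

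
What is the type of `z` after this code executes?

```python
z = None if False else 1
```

Ternary: condition is False, else branch (1) taken → int

int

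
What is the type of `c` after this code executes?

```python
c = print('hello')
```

print() returns None

NoneType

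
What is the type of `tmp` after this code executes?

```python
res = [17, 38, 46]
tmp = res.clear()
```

list.clear() returns None

NoneType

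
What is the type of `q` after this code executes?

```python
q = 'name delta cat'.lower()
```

str.lower() returns str

str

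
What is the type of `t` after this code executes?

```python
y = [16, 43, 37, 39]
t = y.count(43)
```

list.count() returns int

int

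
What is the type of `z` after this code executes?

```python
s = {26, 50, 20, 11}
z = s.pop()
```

Popping from a set of ints returns int

int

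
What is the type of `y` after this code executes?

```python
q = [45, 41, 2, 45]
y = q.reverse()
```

list.reverse() returns None

NoneType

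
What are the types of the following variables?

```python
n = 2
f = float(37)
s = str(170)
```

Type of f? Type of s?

f is float; s is str

float, str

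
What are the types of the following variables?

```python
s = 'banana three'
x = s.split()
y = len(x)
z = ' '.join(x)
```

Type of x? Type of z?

str.split() returns list; str.join() returns str

list, str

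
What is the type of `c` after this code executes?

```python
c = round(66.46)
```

round() with no ndigits arg returns int

int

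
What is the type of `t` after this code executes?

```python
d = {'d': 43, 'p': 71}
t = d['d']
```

Accessing dict[str, int] with key 'd' returns int value 43

int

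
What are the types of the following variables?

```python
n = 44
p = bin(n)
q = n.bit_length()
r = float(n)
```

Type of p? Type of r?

bin() returns str; float() returns float

str, float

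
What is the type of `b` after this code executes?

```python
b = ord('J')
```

ord() returns int (Unicode code point)

int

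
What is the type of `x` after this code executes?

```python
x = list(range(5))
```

list(range(...)) returns list

list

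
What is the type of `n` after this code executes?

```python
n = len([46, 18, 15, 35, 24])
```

len() always returns int

int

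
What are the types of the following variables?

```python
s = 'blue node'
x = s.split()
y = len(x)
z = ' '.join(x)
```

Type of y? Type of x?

len() returns int; str.split() returns list

int, list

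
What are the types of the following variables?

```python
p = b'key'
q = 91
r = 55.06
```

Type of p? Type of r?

p is bytes; r is float

bytes, float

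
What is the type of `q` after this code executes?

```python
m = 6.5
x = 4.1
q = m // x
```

float // float returns float (floor division preserves float type)

float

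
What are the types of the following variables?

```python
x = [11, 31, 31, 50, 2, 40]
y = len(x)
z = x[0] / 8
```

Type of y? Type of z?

len() returns int; int / int returns float

int, float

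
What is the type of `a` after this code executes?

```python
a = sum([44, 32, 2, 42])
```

sum() of ints returns int

int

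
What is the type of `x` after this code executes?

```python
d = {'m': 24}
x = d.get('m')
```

dict.get() returns the value (int) when key is found

int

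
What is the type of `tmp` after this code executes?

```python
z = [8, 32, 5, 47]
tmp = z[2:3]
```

Slicing a list always returns a list

list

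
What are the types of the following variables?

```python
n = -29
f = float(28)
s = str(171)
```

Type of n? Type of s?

n is int; s is str

int, str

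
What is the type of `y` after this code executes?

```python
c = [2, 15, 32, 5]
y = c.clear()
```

list.clear() returns None

NoneType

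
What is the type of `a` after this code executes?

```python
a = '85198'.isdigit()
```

str.isdigit() returns bool

bool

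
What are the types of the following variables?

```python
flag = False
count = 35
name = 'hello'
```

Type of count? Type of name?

count is int; name is str

int, str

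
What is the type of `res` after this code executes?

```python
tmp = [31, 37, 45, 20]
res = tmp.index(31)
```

list.index() returns int

int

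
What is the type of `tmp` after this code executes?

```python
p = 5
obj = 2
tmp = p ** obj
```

int ** positive int returns int (5 ** 2 = 25)

int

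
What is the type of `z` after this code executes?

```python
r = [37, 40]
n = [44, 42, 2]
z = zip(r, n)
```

zip() returns a zip iterator object

zip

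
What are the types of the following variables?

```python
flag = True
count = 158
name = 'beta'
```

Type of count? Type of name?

count is int; name is str

int, str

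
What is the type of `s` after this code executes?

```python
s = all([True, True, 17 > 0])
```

all() returns bool

bool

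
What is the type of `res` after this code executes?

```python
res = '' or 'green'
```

'or' returns first truthy value ('green', which is str)

str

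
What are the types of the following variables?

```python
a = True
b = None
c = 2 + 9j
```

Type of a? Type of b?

a is bool; b is NoneType

bool, NoneType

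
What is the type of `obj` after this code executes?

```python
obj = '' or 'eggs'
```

'or' returns first truthy value ('eggs', which is str)

str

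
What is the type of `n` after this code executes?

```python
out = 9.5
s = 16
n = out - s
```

float - int returns float (9.5 - 16 = -6.5)

float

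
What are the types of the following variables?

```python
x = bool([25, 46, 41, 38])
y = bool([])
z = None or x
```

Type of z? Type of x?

None or <bool> returns the bool; bool() returns bool

bool, bool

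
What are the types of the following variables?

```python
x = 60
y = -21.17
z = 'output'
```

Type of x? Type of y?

x is int; y is float

int, float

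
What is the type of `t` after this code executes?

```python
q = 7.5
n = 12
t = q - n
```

float - int returns float (7.5 - 12 = -4.5)

float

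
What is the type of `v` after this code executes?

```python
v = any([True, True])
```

any() returns bool

bool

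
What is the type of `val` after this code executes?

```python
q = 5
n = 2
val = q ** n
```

int ** positive int returns int (5 ** 2 = 25)

int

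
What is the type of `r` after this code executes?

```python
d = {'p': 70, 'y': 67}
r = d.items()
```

dict.items() returns a dict_items view

dict_items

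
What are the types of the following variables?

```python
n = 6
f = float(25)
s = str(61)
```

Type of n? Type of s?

n is int; s is str

int, str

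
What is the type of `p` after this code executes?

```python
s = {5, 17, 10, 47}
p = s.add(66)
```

set.add() returns None (mutates in place)

NoneType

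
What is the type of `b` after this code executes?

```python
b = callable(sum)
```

callable() returns bool

bool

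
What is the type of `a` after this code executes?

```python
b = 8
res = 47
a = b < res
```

Comparison operators return bool

bool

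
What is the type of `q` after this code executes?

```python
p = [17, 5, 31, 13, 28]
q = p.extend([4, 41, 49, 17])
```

list.extend() returns None

NoneType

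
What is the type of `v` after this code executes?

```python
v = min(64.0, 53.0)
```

min() of floats returns float

float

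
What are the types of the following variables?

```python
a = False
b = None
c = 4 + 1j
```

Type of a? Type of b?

a is bool; b is NoneType

bool, NoneType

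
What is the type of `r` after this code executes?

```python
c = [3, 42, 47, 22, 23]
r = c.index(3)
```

list.index() returns int

int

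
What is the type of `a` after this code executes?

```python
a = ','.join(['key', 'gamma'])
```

str.join() returns str

str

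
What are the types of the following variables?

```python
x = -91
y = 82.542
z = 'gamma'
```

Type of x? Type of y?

x is int; y is float

int, float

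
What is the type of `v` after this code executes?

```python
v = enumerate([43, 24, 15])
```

enumerate() returns an enumerate iterator object

enumerate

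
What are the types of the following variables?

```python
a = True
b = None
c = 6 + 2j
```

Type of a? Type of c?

a is bool; c is complex

bool, complex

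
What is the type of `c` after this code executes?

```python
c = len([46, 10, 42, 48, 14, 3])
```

len() always returns int

int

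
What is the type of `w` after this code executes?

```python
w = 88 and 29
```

'and' returns the last value when all truthy (29, which is int)

int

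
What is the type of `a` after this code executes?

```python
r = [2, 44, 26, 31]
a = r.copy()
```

list.copy() returns list

list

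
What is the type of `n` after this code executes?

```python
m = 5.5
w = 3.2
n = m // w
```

float // float returns float (floor division preserves float type)

float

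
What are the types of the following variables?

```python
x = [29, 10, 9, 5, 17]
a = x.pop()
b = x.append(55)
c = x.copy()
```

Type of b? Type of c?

list.append() returns None; list.copy() returns list

NoneType, list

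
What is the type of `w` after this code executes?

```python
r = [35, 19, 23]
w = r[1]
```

Indexing a list of ints returns int (r[1] = 19)

int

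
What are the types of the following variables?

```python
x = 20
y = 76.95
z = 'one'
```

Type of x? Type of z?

x is int; z is str

int, str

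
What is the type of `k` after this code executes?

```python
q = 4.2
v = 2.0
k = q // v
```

float // float returns float (floor division preserves float type)

float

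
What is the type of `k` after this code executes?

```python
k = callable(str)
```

callable() returns bool

bool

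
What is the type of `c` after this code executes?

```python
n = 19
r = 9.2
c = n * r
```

int * float returns float (19 * 9.2 = 174.8)

float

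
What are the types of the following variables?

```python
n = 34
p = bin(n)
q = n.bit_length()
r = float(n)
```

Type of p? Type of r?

bin() returns str; float() returns float

str, float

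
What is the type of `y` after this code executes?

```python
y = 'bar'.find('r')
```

str.find() returns int (index, or -1)

int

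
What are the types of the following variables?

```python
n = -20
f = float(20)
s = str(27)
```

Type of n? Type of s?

n is int; s is str

int, str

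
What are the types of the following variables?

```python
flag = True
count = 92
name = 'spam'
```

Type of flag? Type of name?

flag is bool; name is str

bool, str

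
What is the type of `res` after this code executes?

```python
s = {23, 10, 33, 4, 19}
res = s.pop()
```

Popping from a set of ints returns int

int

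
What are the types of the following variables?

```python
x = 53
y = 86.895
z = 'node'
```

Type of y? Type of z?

y is float; z is str

float, str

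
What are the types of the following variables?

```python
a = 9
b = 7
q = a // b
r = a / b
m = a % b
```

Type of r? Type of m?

int / int returns float; int % int returns int

float, int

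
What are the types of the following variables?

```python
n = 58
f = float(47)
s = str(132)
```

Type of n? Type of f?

n is int; f is float

int, float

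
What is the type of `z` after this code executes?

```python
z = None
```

None has type NoneType

NoneType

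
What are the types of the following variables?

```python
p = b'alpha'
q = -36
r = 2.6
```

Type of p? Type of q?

p is bytes; q is int

bytes, int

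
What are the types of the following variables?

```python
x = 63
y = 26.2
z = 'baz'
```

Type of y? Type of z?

y is float; z is str

float, str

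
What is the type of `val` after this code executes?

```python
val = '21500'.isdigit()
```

str.isdigit() returns bool

bool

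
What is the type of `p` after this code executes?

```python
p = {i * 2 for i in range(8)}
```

A set comprehension {expr for x in iterable} produces a set

set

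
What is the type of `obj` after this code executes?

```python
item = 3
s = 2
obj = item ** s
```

int ** positive int returns int (3 ** 2 = 9)

int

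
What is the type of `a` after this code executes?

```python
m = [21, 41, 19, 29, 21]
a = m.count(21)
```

list.count() returns int

int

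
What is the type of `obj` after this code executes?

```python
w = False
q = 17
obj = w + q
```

bool + int returns int (False is 0, so 0 + 17 = 17)

int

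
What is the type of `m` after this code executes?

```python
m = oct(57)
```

oct() returns str representation

str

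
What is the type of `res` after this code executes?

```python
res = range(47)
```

range() returns a range object

range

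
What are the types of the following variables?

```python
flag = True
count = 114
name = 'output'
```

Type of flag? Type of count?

flag is bool; count is int

bool, int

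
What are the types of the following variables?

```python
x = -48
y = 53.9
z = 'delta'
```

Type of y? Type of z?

y is float; z is str

float, str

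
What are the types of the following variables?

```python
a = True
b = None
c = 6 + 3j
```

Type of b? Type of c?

b is NoneType; c is complex

NoneType, complex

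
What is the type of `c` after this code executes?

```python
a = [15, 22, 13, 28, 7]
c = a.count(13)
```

list.count() returns int

int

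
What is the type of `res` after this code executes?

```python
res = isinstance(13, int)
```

isinstance() returns bool

bool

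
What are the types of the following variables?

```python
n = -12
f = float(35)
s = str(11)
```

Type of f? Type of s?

f is float; s is str

float, str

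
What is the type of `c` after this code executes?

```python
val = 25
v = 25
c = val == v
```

Equality comparison returns bool

bool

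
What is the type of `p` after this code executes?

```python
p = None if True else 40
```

Ternary: condition is True, if branch (None) taken → NoneType

NoneType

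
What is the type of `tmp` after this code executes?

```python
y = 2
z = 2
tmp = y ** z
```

int ** positive int returns int (2 ** 2 = 4)

int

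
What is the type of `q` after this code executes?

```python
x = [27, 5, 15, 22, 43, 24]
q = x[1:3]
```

Slicing a list always returns a list

list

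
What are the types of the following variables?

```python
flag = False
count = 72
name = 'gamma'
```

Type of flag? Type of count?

flag is bool; count is int

bool, int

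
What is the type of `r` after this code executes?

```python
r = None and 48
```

'and' returns first falsy value (None)

NoneType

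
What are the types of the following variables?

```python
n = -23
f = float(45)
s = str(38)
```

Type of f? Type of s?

f is float; s is str

float, str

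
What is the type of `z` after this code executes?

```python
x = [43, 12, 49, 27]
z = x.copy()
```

list.copy() returns list

list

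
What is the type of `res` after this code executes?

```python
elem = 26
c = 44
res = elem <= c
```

Comparison operators return bool

bool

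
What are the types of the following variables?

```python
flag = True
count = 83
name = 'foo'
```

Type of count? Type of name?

count is int; name is str

int, str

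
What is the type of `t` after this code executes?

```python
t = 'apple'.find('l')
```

str.find() returns int (index, or -1)

int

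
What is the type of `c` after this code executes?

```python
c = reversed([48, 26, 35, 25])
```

reversed() on a list returns a list_reverseiterator

list_reverseiterator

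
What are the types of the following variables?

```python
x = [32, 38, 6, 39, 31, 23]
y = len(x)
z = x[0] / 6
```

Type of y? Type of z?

len() returns int; int / int returns float

int, float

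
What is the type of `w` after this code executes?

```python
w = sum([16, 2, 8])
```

sum() of ints returns int

int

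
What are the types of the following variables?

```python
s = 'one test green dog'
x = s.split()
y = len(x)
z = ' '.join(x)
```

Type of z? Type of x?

str.join() returns str; str.split() returns list

str, list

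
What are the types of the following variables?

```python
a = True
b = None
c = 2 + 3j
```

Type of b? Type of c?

b is NoneType; c is complex

NoneType, complex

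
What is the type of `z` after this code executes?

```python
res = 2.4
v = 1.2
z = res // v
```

float // float returns float (floor division preserves float type)

float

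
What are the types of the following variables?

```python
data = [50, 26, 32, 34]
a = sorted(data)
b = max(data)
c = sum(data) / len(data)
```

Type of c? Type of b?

int / int returns float; max of ints returns int

float, int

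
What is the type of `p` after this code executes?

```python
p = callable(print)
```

callable() returns bool

bool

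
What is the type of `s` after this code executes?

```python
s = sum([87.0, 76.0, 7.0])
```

sum() of floats returns float

float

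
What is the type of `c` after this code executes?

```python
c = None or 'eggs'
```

'or' with None returns the other value ('eggs', str)

str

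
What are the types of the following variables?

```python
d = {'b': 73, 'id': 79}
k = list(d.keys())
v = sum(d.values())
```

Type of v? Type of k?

sum of int values returns int; list(...) returns list

int, list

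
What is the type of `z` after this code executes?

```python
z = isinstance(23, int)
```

isinstance() returns bool

bool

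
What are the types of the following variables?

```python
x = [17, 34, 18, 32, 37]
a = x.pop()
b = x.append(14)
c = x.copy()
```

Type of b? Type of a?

list.append() returns None; list.pop() returns the element (int)

NoneType, int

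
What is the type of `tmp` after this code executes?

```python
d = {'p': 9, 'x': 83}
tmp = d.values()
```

.values() returns a dict_values view object

dict_values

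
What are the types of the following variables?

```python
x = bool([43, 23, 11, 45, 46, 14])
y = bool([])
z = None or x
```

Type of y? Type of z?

bool() returns bool; None or <bool> returns the bool

bool, bool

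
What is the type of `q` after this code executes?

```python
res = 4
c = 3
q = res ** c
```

int ** positive int returns int (4 ** 3 = 64)

int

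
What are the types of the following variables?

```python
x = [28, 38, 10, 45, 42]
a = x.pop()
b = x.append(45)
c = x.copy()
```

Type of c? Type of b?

list.copy() returns list; list.append() returns None

list, NoneType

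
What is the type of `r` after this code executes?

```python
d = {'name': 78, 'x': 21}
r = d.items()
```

dict.items() returns a dict_items view

dict_items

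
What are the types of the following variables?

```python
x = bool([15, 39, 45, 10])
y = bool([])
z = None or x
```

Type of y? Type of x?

bool() returns bool; bool() returns bool

bool, bool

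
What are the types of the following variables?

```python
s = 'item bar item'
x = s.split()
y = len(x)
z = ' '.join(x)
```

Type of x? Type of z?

str.split() returns list; str.join() returns str

list, str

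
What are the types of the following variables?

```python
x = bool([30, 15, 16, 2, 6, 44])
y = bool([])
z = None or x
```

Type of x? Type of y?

bool() returns bool; bool() returns bool

bool, bool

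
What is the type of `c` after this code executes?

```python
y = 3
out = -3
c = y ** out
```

int ** negative int returns float

float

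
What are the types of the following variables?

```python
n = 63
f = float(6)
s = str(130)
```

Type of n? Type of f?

n is int; f is float

int, float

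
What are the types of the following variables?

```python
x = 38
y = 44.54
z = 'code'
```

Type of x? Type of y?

x is int; y is float

int, float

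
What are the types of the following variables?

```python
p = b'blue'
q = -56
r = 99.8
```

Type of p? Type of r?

p is bytes; r is float

bytes, float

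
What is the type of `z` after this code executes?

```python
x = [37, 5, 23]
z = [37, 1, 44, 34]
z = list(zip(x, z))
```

list(zip(...)) returns a list of tuples

list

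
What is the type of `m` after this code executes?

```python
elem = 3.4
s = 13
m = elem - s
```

float - int returns float (3.4 - 13 = -9.6)

float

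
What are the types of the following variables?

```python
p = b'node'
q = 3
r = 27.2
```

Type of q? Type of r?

q is int; r is float

int, float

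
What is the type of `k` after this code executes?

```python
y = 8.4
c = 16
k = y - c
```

float - int returns float (8.4 - 16 = -7.6)

float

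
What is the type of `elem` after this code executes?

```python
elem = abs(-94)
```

abs() of int returns int

int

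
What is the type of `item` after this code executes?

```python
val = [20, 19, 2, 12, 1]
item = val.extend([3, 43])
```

list.extend() returns None

NoneType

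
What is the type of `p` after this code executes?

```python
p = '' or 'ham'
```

'or' returns first truthy value ('ham', which is str)

str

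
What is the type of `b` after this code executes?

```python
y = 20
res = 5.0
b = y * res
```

int * float returns float (20 * 5.0 = 100.0)

float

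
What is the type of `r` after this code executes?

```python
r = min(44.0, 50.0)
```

min() of floats returns float

float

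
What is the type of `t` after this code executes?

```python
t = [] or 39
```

'or' returns first truthy value (39, which is int)

int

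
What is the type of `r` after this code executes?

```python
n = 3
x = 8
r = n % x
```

int % int returns int (3 % 8 = 3)

int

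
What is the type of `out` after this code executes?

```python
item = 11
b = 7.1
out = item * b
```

int * float returns float (11 * 7.1 = 78.1)

float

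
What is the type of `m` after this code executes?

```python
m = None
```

None has type NoneType

NoneType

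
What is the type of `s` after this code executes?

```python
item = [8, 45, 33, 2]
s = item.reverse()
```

list.reverse() returns None

NoneType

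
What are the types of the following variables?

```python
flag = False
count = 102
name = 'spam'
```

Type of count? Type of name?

count is int; name is str

int, str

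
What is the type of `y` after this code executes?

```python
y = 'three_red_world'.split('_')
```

str.split() returns list

list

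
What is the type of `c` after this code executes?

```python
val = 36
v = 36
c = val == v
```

Equality comparison returns bool

bool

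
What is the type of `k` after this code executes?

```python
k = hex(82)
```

hex() returns str representation

str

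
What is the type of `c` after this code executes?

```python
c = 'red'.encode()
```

str.encode() returns bytes

bytes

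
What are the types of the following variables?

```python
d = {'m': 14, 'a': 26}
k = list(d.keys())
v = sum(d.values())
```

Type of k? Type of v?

list(...) returns list; sum of int values returns int

list, int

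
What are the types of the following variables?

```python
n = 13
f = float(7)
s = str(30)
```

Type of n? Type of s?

n is int; s is str

int, str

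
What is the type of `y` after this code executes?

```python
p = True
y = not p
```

'not' always returns bool

bool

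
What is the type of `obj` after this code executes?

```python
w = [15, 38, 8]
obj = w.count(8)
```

list.count() returns int

int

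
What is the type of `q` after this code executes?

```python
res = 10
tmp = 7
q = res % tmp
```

int % int returns int (10 % 7 = 3)

int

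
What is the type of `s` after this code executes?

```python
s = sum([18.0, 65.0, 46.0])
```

sum() of floats returns float

float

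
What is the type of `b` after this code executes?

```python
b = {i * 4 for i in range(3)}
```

A set comprehension {expr for x in iterable} produces a set

set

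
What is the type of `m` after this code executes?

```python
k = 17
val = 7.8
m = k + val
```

int + float returns float (17 + 7.8 = 24.8)

float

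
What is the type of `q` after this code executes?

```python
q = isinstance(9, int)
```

isinstance() returns bool

bool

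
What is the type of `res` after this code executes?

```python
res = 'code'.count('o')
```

str.count() returns int

int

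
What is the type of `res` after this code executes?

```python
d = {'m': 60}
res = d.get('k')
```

dict.get() returns None when key 'k' is not found and no default given

NoneType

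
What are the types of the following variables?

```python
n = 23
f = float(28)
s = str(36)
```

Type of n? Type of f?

n is int; f is float

int, float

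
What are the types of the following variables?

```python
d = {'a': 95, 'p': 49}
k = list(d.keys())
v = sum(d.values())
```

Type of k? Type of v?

list(...) returns list; sum of int values returns int

list, int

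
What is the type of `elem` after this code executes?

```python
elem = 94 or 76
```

'or' returns the first truthy value (94, which is int)

int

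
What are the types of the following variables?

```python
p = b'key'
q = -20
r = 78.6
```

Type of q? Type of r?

q is int; r is float

int, float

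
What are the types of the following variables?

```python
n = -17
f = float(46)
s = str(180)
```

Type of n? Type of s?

n is int; s is str

int, str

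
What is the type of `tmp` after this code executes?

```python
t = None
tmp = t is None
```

'is' comparison returns bool

bool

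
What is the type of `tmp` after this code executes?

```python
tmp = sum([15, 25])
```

sum() of ints returns int

int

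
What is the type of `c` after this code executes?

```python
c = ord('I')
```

ord() returns int (Unicode code point)

int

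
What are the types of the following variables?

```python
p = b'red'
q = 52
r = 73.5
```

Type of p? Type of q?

p is bytes; q is int

bytes, int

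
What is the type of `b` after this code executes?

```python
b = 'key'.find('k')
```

str.find() returns int (index, or -1)

int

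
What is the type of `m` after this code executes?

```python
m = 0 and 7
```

'and' returns the first falsy value (0, which is int)

int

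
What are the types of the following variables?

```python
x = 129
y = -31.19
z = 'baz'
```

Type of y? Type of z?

y is float; z is str

float, str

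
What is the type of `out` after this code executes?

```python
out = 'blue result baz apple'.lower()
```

str.lower() returns str

str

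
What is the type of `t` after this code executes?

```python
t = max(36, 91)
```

max() of ints returns int

int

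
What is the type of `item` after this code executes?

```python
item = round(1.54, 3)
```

round() with ndigits arg returns float

float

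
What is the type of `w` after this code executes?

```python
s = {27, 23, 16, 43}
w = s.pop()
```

Popping from a set of ints returns int

int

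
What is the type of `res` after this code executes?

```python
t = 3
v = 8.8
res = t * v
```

int * float returns float (3 * 8.8 = 26.4)

float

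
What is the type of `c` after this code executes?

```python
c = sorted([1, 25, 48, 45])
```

sorted() always returns list

list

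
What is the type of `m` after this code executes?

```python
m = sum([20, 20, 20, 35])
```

sum() of ints returns int

int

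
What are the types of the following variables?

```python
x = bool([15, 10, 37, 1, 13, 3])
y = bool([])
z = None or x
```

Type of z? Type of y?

None or <bool> returns the bool; bool() returns bool

bool, bool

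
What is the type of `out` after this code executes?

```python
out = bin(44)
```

bin() returns str representation

str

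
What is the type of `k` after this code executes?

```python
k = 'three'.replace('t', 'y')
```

str.replace() returns str

str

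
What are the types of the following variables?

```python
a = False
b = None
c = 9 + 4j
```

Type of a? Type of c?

a is bool; c is complex

bool, complex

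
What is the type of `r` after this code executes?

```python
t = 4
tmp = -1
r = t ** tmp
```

int ** negative int returns float

float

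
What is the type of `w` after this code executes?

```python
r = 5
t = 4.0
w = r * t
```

int * float returns float (5 * 4.0 = 20.0)

float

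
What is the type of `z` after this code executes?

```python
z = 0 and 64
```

'and' returns the first falsy value (0, which is int)

int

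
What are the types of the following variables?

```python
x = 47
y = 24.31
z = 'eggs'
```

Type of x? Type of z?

x is int; z is str

int, str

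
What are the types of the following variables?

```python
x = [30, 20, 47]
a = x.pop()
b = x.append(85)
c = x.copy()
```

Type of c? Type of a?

list.copy() returns list; list.pop() returns the element (int)

list, int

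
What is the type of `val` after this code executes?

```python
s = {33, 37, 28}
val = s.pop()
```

Popping from a set of ints returns int

int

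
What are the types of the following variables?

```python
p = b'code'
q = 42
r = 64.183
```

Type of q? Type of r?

q is int; r is float

int, float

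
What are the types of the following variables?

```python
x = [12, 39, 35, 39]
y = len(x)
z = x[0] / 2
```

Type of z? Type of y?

int / int returns float; len() returns int

float, int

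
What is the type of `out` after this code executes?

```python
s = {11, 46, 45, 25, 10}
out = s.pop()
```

Popping from a set of ints returns int

int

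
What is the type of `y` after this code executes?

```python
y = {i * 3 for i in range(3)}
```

A set comprehension {expr for x in iterable} produces a set

set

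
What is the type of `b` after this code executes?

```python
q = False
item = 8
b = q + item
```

bool + int returns int (False is 0, so 0 + 8 = 8)

int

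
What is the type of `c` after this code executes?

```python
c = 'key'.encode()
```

str.encode() returns bytes

bytes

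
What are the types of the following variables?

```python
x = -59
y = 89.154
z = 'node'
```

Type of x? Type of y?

x is int; y is float

int, float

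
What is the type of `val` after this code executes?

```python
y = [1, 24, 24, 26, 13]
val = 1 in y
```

'in' operator returns bool

bool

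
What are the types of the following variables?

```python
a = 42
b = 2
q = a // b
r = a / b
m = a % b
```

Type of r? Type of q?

int / int returns float; int // int returns int

float, int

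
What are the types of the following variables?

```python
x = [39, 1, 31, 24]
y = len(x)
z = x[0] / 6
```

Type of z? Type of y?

int / int returns float; len() returns int

float, int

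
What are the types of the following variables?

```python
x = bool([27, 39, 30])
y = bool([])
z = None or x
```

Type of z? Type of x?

None or <bool> returns the bool; bool() returns bool

bool, bool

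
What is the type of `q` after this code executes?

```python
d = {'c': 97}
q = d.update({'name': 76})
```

dict.update() returns None

NoneType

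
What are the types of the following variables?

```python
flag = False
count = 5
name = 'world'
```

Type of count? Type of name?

count is int; name is str

int, str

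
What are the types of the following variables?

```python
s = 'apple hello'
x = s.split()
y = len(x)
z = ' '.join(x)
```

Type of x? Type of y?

str.split() returns list; len() returns int

list, int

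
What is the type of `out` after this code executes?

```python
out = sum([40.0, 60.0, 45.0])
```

sum() of floats returns float

float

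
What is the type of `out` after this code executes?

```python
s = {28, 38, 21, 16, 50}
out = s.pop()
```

Popping from a set of ints returns int

int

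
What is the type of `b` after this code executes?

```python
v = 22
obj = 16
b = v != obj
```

Comparison operators return bool

bool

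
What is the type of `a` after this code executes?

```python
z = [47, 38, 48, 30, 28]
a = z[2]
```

Indexing a list of ints returns int (z[2] = 48)

int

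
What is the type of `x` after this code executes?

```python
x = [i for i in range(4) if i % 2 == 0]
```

A list comprehension [...] produces a list

list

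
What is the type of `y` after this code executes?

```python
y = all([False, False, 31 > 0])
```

all() returns bool

bool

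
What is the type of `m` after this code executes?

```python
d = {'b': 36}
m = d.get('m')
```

dict.get() returns None when key 'm' is not found and no default given

NoneType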